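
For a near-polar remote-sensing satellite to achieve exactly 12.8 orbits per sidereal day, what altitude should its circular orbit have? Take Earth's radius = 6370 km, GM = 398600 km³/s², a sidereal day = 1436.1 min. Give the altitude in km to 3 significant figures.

Required period T = 86166 / 12.8 = 6731.7 s.
From T = 2π√(a³/μ): a = (μ T²/4π²)^(1/3) = (398600 × 6731.7² / 4π²)^(1/3) = 7706 km.
Altitude h = a − R = 7706 − 6370 = 1336 km.

1340 km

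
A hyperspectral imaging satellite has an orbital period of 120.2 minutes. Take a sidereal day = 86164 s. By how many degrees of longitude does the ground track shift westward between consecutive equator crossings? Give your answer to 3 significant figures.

30.1°

T = 120.2 min = 7212.0 s.
During one orbit Earth rotates (7212.0 / 86164) × 360° = 30.13°.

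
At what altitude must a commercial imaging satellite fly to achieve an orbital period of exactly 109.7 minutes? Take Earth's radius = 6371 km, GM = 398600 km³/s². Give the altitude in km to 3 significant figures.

1220 km

T = 109.7 min = 6582.0 s.
From T = 2π√(a³/μ): a = (μ T²/4π²)^(1/3) = (398600 × 6582.0² / 4π²)^(1/3) = 7591 km.
Altitude h = a − R = 7591 − 6371 = 1220 km.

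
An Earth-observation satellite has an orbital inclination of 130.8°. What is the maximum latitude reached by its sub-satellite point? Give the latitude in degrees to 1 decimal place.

Retrograde orbit: the ground track reaches ±(180° − i) = ±(180 − 130.8) = ±49.2°.

49.2°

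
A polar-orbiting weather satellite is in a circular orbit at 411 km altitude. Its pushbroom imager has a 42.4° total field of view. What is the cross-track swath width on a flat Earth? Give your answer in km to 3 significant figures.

319 km

Half-angle = 42.4°/2 = 21.2°.
Swath width ≈ 2h·tan(θ/2) = 2 × 411 × tan(21.2°) = 318.8 km.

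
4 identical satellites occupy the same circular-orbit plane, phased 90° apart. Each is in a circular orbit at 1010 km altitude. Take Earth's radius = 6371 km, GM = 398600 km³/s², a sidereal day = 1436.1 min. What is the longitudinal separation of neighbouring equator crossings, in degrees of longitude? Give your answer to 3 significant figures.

Semi-major axis a = 6371 + 1010 = 7381 km. Period T = 2π√(a³/μ) = 2π√(7381³/398600) = 6310.8 s = 105.18 min.
Single-satellite node shift = (6310.8/86166) × 360° = 26.37°.
With 4 satellites evenly phased, successive equator crossings are 26.37/4 = 6.592° apart.

6.59°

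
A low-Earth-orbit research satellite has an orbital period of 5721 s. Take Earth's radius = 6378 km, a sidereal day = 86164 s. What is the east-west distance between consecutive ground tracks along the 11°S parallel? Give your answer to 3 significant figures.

Node shift per orbit = (5721.0/86164) × 360° = 23.90°.
Equatorial spacing = 23.90 × 111.3 km/° = 2661 km.
At 11° latitude, spacing = 2661 × cos(11°) = 2612 km.

2610 km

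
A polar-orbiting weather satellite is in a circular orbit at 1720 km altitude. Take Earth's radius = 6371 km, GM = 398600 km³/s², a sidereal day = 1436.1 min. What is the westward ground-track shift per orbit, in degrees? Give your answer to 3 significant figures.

30.3°

Semi-major axis a = 6371 + 1720 = 8091 km. Period T = 2π√(a³/μ) = 2π√(8091³/398600) = 7242.9 s = 120.72 min.
During one orbit Earth rotates (7242.9 / 86166) × 360° = 30.26°.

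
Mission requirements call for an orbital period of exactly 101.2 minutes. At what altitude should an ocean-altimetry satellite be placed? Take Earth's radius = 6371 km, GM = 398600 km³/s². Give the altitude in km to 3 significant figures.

823 km

T = 101.2 min = 6072.0 s.
From T = 2π√(a³/μ): a = (μ T²/4π²)^(1/3) = (398600 × 6072.0² / 4π²)^(1/3) = 7194 km.
Altitude h = a − R = 7194 − 6371 = 823 km.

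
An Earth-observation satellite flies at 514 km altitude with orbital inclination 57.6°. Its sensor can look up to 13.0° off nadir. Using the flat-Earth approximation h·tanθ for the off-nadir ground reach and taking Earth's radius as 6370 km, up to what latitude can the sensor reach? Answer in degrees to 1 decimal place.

For a prograde orbit the ground track reaches latitude ±i = ±57.6°.
Sensor half-swath on the ground ≈ 514·tan(13.0°) = 119 km = 1.07° of latitude.
Maximum observable latitude ≈ 57.6 + 1.07 = 58.7°.

58.7°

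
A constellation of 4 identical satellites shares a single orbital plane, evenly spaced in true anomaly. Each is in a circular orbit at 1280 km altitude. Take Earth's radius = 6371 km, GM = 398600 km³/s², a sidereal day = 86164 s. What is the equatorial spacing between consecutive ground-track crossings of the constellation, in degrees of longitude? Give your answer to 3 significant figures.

Semi-major axis a = 6371 + 1280 = 7651 km. Period T = 2π√(a³/μ) = 2π√(7651³/398600) = 6660.2 s = 111.00 min.
Single-satellite node shift = (6660.2/86164) × 360° = 27.83°.
With 4 satellites evenly phased, successive equator crossings are 27.83/4 = 6.957° apart.

6.96°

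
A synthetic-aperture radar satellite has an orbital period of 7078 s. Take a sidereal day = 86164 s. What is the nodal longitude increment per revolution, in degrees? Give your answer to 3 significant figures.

29.6°

During one orbit Earth rotates (7078.0 / 86164) × 360° = 29.57°.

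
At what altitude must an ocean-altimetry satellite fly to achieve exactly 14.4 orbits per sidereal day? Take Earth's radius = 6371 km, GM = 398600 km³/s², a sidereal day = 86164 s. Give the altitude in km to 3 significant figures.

753 km

Required period T = 86164 / 14.4 = 5983.6 s.
From T = 2π√(a³/μ): a = (μ T²/4π²)^(1/3) = (398600 × 5983.6² / 4π²)^(1/3) = 7124 km.
Altitude h = a − R = 7124 − 6371 = 753 km.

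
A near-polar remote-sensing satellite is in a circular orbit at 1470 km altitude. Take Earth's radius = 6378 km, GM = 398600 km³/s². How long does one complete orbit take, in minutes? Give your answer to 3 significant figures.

115 min

Semi-major axis a = 6378 + 1470 = 7848 km. Period T = 2π√(a³/μ) = 2π√(7848³/398600) = 6919.1 s = 115.32 min.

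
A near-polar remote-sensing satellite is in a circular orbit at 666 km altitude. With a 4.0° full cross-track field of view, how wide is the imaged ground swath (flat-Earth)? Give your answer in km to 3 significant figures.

46.5 km

Half-angle = 4.0°/2 = 2°.
Swath width ≈ 2h·tan(θ/2) = 2 × 666 × tan(2°) = 46.5 km.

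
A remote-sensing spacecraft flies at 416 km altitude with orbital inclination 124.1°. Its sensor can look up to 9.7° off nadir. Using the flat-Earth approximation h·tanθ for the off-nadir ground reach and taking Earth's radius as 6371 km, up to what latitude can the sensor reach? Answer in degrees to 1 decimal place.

56.5°

Retrograde orbit: the ground track reaches ±(180° − i) = ±(180 − 124.1) = ±55.9°.
Sensor half-swath on the ground ≈ 416·tan(9.7°) = 71 km = 0.64° of latitude.
Maximum observable latitude ≈ 55.9 + 0.64 = 56.5°.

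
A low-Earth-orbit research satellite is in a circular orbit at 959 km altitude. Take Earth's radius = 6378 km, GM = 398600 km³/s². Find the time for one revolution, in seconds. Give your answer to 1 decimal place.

6254.4 seconds

Semi-major axis a = 6378 + 959 = 7337 km. Period T = 2π√(a³/μ) = 2π√(7337³/398600) = 6254.4 s = 104.24 min.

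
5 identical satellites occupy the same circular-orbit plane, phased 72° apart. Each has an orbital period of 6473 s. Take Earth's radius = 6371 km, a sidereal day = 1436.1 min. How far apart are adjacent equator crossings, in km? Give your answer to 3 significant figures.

Single-satellite node shift = (6473.0/86166) × 360° = 27.04°.
With 5 satellites evenly phased, successive equator crossings are 27.04/5 = 5.409° apart.
That is 5.409 × 111.2 = 601 km at the equator.

601 km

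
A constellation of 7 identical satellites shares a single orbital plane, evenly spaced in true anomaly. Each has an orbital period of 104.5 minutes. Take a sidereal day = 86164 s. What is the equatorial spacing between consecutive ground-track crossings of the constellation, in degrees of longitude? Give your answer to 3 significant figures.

3.74°

T = 104.5 min = 6270.0 s.
Single-satellite node shift = (6270.0/86164) × 360° = 26.20°.
With 7 satellites evenly phased, successive equator crossings are 26.20/7 = 3.742° apart.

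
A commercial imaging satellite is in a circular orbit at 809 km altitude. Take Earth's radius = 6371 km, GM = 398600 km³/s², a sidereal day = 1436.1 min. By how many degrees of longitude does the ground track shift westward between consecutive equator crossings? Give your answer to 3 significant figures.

25.3°

Semi-major axis a = 6371 + 809 = 7180 km. Period T = 2π√(a³/μ) = 2π√(7180³/398600) = 6054.8 s = 100.91 min.
During one orbit Earth rotates (6054.8 / 86166) × 360° = 25.30°.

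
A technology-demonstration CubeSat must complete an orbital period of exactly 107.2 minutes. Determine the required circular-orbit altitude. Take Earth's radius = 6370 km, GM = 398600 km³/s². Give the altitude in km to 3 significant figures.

1110 km

T = 107.2 min = 6432.0 s.
From T = 2π√(a³/μ): a = (μ T²/4π²)^(1/3) = (398600 × 6432.0² / 4π²)^(1/3) = 7475 km.
Altitude h = a − R = 7475 − 6370 = 1105 km.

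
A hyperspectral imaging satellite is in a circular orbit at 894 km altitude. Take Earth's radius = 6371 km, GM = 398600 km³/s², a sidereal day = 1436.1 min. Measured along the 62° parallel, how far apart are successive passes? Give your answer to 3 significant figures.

Semi-major axis a = 6371 + 894 = 7265 km. Period T = 2π√(a³/μ) = 2π√(7265³/398600) = 6162.6 s = 102.71 min.
Node shift per orbit = (6162.6/86166) × 360° = 25.75°.
Equatorial spacing = 25.75 × 111.2 km/° = 2863 km.
At 62° latitude, spacing = 2863 × cos(62°) = 1344 km.

1340 km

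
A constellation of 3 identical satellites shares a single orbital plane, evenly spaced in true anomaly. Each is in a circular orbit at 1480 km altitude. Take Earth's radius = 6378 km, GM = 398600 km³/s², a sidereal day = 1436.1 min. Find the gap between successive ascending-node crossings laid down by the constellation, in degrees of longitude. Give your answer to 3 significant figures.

Semi-major axis a = 6378 + 1480 = 7858 km. Period T = 2π√(a³/μ) = 2π√(7858³/398600) = 6932.3 s = 115.54 min.
Single-satellite node shift = (6932.3/86166) × 360° = 28.96°.
With 3 satellites evenly phased, successive equator crossings are 28.96/3 = 9.654° apart.

9.65°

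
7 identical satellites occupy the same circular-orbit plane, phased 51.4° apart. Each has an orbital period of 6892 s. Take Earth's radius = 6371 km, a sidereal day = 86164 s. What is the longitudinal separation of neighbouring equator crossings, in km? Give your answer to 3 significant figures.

Single-satellite node shift = (6892.0/86164) × 360° = 28.80°.
With 7 satellites evenly phased, successive equator crossings are 28.80/7 = 4.114° apart.
That is 4.114 × 111.2 = 457 km at the equator.

457 km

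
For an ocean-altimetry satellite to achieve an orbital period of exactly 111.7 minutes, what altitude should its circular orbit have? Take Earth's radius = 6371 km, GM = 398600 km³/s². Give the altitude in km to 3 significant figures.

1310 km

T = 111.7 min = 6702.0 s.
From T = 2π√(a³/μ): a = (μ T²/4π²)^(1/3) = (398600 × 6702.0² / 4π²)^(1/3) = 7683 km.
Altitude h = a − R = 7683 − 6371 = 1312 km.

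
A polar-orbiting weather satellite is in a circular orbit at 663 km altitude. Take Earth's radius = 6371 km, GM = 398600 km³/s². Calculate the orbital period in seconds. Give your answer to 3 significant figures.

5870 seconds

Semi-major axis a = 6371 + 663 = 7034 km. Period T = 2π√(a³/μ) = 2π√(7034³/398600) = 5871.0 s = 97.85 min.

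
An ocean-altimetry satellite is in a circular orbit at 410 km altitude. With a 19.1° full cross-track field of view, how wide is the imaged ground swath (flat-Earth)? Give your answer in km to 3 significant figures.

138 km

Half-angle = 19.1°/2 = 9.55°.
Swath width ≈ 2h·tan(θ/2) = 2 × 410 × tan(9.55°) = 138.0 km.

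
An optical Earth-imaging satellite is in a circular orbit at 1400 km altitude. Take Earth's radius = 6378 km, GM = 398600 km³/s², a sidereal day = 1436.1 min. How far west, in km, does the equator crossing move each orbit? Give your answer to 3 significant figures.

3170 km

Semi-major axis a = 6378 + 1400 = 7778 km. Period T = 2π√(a³/μ) = 2π√(7778³/398600) = 6826.7 s = 113.78 min.
During one orbit Earth rotates (6826.7 / 86166) × 360° = 28.52°.
At the equator that is 28.52° × (2π·6378/360) km/° = 28.52 × 111.3 = 3175 km.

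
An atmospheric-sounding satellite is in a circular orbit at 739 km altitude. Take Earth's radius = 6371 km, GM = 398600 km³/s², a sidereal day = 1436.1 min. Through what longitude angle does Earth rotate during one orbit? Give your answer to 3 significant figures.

Semi-major axis a = 6371 + 739 = 7110 km. Period T = 2π√(a³/μ) = 2π√(7110³/398600) = 5966.4 s = 99.44 min.
During one orbit Earth rotates (5966.4 / 86166) × 360° = 24.93°.

24.9°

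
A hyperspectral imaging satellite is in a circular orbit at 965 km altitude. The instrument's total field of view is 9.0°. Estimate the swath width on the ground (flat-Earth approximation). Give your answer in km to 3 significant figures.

152 km

Half-angle = 9.0°/2 = 4.5°.
Swath width ≈ 2h·tan(θ/2) = 2 × 965 × tan(4.5°) = 151.9 km.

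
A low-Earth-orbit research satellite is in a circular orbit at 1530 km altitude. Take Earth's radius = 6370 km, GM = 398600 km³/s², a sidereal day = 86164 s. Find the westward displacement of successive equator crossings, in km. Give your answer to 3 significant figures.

Semi-major axis a = 6370 + 1530 = 7900 km. Period T = 2π√(a³/μ) = 2π√(7900³/398600) = 6988.0 s = 116.47 min.
During one orbit Earth rotates (6988.0 / 86164) × 360° = 29.20°.
At the equator that is 29.20° × (2π·6370/360) km/° = 29.20 × 111.2 = 3246 km.

3250 km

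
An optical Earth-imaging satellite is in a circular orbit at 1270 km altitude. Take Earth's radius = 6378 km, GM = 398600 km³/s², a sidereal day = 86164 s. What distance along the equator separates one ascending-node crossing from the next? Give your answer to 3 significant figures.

3100 km

Semi-major axis a = 6378 + 1270 = 7648 km. Period T = 2π√(a³/μ) = 2π√(7648³/398600) = 6656.3 s = 110.94 min.
During one orbit Earth rotates (6656.3 / 86164) × 360° = 27.81°.
At the equator that is 27.81° × (2π·6378/360) km/° = 27.81 × 111.3 = 3096 km.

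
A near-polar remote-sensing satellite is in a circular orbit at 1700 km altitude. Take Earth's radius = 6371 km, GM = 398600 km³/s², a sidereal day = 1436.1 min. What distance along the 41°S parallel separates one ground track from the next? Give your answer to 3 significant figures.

2530 km

Semi-major axis a = 6371 + 1700 = 8071 km. Period T = 2π√(a³/μ) = 2π√(8071³/398600) = 7216.1 s = 120.27 min.
Node shift per orbit = (7216.1/86166) × 360° = 30.15°.
Equatorial spacing = 30.15 × 111.2 km/° = 3352 km.
At 41° latitude, spacing = 3352 × cos(41°) = 2530 km.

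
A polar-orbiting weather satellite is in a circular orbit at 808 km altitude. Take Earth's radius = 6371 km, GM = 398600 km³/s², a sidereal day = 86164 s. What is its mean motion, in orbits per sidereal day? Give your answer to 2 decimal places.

Semi-major axis a = 6371 + 808 = 7179 km. Period T = 2π√(a³/μ) = 2π√(7179³/398600) = 6053.5 s = 100.89 min.
Orbits per sidereal day = 86164 / 6053.5 = 14.234.

14.23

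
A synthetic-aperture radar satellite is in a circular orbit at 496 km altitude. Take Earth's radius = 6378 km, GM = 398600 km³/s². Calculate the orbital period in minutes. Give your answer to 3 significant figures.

Semi-major axis a = 6378 + 496 = 6874 km. Period T = 2π√(a³/μ) = 2π√(6874³/398600) = 5671.9 s = 94.53 min.

94.5 min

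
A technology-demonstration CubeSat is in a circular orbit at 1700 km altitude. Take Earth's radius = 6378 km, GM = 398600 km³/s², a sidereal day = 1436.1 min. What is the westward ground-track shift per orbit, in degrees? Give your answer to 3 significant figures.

Semi-major axis a = 6378 + 1700 = 8078 km. Period T = 2π√(a³/μ) = 2π√(8078³/398600) = 7225.5 s = 120.42 min.
During one orbit Earth rotates (7225.5 / 86166) × 360° = 30.19°.

30.2°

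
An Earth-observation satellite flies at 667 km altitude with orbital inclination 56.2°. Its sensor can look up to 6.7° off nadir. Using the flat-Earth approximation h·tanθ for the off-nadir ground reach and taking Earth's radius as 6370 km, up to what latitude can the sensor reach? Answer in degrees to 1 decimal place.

56.9°

For a prograde orbit the ground track reaches latitude ±i = ±56.2°.
Sensor half-swath on the ground ≈ 667·tan(6.7°) = 78 km = 0.70° of latitude.
Maximum observable latitude ≈ 56.2 + 0.70 = 56.9°.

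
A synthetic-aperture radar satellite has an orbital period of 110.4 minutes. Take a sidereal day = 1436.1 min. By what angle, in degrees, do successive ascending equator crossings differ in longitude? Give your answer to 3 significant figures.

T = 110.4 min = 6624.0 s.
During one orbit Earth rotates (6624.0 / 86166) × 360° = 27.67°.

27.7°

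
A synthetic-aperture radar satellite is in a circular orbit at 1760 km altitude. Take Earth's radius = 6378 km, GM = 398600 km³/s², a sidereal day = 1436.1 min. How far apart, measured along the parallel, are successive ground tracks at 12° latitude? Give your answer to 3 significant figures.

3320 km

Semi-major axis a = 6378 + 1760 = 8138 km. Period T = 2π√(a³/μ) = 2π√(8138³/398600) = 7306.1 s = 121.77 min.
Node shift per orbit = (7306.1/86166) × 360° = 30.52°.
Equatorial spacing = 30.52 × 111.3 km/° = 3398 km.
At 12° latitude, spacing = 3398 × cos(12°) = 3324 km.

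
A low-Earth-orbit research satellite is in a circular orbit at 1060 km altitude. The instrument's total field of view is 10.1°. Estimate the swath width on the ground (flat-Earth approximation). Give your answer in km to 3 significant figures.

187 km

Half-angle = 10.1°/2 = 5.05°.
Swath width ≈ 2h·tan(θ/2) = 2 × 1060 × tan(5.05°) = 187.3 km.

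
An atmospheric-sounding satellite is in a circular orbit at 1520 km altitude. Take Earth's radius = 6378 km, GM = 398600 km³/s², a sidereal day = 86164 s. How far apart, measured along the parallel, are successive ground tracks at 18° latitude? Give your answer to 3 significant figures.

Semi-major axis a = 6378 + 1520 = 7898 km. Period T = 2π√(a³/μ) = 2π√(7898³/398600) = 6985.3 s = 116.42 min.
Node shift per orbit = (6985.3/86164) × 360° = 29.19°.
Equatorial spacing = 29.19 × 111.3 km/° = 3249 km.
At 18° latitude, spacing = 3249 × cos(18°) = 3090 km.

3090 km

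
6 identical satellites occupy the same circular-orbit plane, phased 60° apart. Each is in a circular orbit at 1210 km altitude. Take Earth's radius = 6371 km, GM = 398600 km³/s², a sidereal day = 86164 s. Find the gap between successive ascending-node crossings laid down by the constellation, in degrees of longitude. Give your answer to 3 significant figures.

4.57°

Semi-major axis a = 6371 + 1210 = 7581 km. Period T = 2π√(a³/μ) = 2π√(7581³/398600) = 6569.0 s = 109.48 min.
Single-satellite node shift = (6569.0/86164) × 360° = 27.45°.
With 6 satellites evenly phased, successive equator crossings are 27.45/6 = 4.574° apart.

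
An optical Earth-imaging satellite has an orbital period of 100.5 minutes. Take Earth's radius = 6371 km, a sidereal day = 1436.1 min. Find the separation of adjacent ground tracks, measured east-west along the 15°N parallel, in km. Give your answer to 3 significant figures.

T = 100.5 min = 6030.0 s.
Node shift per orbit = (6030.0/86166) × 360° = 25.19°.
Equatorial spacing = 25.19 × 111.2 km/° = 2801 km.
At 15° latitude, spacing = 2801 × cos(15°) = 2706 km.

2710 km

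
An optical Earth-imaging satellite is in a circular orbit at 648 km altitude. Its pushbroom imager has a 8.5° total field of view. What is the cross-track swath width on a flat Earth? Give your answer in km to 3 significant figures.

96.3 km

Half-angle = 8.5°/2 = 4.25°.
Swath width ≈ 2h·tan(θ/2) = 2 × 648 × tan(4.25°) = 96.3 km.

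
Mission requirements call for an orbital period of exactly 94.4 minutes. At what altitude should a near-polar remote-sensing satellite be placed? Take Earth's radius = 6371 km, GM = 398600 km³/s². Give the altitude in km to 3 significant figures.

497 km

T = 94.4 min = 5664.0 s.
From T = 2π√(a³/μ): a = (μ T²/4π²)^(1/3) = (398600 × 5664.0² / 4π²)^(1/3) = 6868 km.
Altitude h = a − R = 6868 − 6371 = 497 km.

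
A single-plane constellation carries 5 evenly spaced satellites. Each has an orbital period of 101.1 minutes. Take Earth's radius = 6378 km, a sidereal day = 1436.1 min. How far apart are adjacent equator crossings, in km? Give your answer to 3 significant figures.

T = 101.1 min = 6066.0 s.
Single-satellite node shift = (6066.0/86166) × 360° = 25.34°.
With 5 satellites evenly phased, successive equator crossings are 25.34/5 = 5.069° apart.
That is 5.069 × 111.3 = 564 km at the equator.

564 km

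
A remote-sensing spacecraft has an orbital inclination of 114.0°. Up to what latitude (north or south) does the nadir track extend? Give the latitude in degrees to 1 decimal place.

Retrograde orbit: the ground track reaches ±(180° − i) = ±(180 − 114.0) = ±66.0°.

66.0°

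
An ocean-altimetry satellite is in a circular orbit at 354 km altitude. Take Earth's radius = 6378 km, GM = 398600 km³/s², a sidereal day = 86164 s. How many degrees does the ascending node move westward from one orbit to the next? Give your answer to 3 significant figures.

23.0°

Semi-major axis a = 6378 + 354 = 6732 km. Period T = 2π√(a³/μ) = 2π√(6732³/398600) = 5497.0 s = 91.62 min.
During one orbit Earth rotates (5497.0 / 86164) × 360° = 22.97°.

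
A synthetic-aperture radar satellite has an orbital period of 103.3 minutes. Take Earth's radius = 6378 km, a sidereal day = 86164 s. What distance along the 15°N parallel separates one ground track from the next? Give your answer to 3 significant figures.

2780 km

T = 103.3 min = 6198.0 s.
Node shift per orbit = (6198.0/86164) × 360° = 25.90°.
Equatorial spacing = 25.90 × 111.3 km/° = 2883 km.
At 15° latitude, spacing = 2883 × cos(15°) = 2784 km.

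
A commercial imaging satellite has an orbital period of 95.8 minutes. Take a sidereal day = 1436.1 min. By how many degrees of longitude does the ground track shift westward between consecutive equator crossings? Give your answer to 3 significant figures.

24.0°

T = 95.8 min = 5748.0 s.
During one orbit Earth rotates (5748.0 / 86166) × 360° = 24.02°.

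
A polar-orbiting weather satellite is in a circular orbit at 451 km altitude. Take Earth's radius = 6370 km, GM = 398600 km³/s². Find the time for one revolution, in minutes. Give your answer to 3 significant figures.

Semi-major axis a = 6370 + 451 = 6821 km. Period T = 2π√(a³/μ) = 2π√(6821³/398600) = 5606.4 s = 93.44 min.

93.4 min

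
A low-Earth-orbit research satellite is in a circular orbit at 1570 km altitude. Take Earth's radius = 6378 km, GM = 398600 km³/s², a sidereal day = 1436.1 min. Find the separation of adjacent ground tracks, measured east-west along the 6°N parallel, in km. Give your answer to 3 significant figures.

Semi-major axis a = 6378 + 1570 = 7948 km. Period T = 2π√(a³/μ) = 2π√(7948³/398600) = 7051.8 s = 117.53 min.
Node shift per orbit = (7051.8/86166) × 360° = 29.46°.
Equatorial spacing = 29.46 × 111.3 km/° = 3280 km.
At 6° latitude, spacing = 3280 × cos(6°) = 3262 km.

3260 km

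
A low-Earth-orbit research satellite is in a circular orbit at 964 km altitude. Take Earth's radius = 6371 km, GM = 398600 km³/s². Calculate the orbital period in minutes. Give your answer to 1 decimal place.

104.2 min

Semi-major axis a = 6371 + 964 = 7335 km. Period T = 2π√(a³/μ) = 2π√(7335³/398600) = 6251.9 s = 104.20 min.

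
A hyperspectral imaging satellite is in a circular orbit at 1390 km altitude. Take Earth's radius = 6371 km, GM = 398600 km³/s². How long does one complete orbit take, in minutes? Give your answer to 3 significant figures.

113 min

Semi-major axis a = 6371 + 1390 = 7761 km. Period T = 2π√(a³/μ) = 2π√(7761³/398600) = 6804.4 s = 113.41 min.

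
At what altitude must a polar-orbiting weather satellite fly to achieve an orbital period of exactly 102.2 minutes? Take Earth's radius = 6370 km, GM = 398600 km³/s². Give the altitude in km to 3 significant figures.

871 km

T = 102.2 min = 6132.0 s.
From T = 2π√(a³/μ): a = (μ T²/4π²)^(1/3) = (398600 × 6132.0² / 4π²)^(1/3) = 7241 km.
Altitude h = a − R = 7241 − 6370 = 871 km.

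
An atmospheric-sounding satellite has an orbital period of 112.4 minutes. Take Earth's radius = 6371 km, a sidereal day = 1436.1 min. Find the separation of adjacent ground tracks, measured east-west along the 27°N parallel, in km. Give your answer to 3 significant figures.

2790 km

T = 112.4 min = 6744.0 s.
Node shift per orbit = (6744.0/86166) × 360° = 28.18°.
Equatorial spacing = 28.18 × 111.2 km/° = 3133 km.
At 27° latitude, spacing = 3133 × cos(27°) = 2792 km.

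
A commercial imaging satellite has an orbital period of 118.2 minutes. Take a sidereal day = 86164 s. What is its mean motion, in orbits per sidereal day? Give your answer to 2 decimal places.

T = 118.2 min = 7092.0 s.
Orbits per sidereal day = 86164 / 7092.0 = 12.149.

12.15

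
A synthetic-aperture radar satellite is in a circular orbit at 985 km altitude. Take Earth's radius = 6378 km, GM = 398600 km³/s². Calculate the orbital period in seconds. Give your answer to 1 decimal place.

Semi-major axis a = 6378 + 985 = 7363 km. Period T = 2π√(a³/μ) = 2π√(7363³/398600) = 6287.7 s = 104.80 min.

6287.7 seconds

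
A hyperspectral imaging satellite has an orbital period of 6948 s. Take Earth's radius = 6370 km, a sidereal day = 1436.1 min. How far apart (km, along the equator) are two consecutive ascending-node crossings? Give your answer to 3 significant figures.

During one orbit Earth rotates (6948.0 / 86166) × 360° = 29.03°.
At the equator that is 29.03° × (2π·6370/360) km/° = 29.03 × 111.2 = 3227 km.

3230 km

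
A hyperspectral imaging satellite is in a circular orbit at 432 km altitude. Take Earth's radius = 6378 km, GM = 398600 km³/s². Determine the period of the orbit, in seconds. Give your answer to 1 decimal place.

Semi-major axis a = 6378 + 432 = 6810 km. Period T = 2π√(a³/μ) = 2π√(6810³/398600) = 5592.8 s = 93.21 min.

5592.8 seconds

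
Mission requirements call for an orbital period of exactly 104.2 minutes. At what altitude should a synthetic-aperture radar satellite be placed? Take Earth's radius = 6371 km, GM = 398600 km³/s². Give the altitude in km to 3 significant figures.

T = 104.2 min = 6252.0 s.
From T = 2π√(a³/μ): a = (μ T²/4π²)^(1/3) = (398600 × 6252.0² / 4π²)^(1/3) = 7335 km.
Altitude h = a − R = 7335 − 6371 = 964 km.

964 km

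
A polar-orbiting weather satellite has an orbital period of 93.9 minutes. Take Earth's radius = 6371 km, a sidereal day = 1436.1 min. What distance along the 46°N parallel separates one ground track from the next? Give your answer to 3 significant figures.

T = 93.9 min = 5634.0 s.
Node shift per orbit = (5634.0/86166) × 360° = 23.54°.
Equatorial spacing = 23.54 × 111.2 km/° = 2617 km.
At 46° latitude, spacing = 2617 × cos(46°) = 1818 km.

1820 km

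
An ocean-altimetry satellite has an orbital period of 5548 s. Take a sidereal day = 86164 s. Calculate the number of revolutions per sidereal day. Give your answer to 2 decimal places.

15.53

Orbits per sidereal day = 86164 / 5548.0 = 15.531.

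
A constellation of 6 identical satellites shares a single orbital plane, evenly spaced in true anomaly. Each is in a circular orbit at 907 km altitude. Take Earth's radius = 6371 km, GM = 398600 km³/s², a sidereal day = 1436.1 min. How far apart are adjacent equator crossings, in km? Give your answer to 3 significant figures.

478 km

Semi-major axis a = 6371 + 907 = 7278 km. Period T = 2π√(a³/μ) = 2π√(7278³/398600) = 6179.2 s = 102.99 min.
Single-satellite node shift = (6179.2/86166) × 360° = 25.82°.
With 6 satellites evenly phased, successive equator crossings are 25.82/6 = 4.303° apart.
That is 4.303 × 111.2 = 478 km at the equator.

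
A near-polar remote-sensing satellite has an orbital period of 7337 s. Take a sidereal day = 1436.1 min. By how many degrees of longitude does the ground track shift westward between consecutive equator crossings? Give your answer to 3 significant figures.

During one orbit Earth rotates (7337.0 / 86166) × 360° = 30.65°.

30.7°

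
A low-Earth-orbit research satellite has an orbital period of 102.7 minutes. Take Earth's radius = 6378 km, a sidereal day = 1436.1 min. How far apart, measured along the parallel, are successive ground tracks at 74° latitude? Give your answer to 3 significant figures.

T = 102.7 min = 6162.0 s.
Node shift per orbit = (6162.0/86166) × 360° = 25.74°.
Equatorial spacing = 25.74 × 111.3 km/° = 2866 km.
At 74° latitude, spacing = 2866 × cos(74°) = 790 km.

790 km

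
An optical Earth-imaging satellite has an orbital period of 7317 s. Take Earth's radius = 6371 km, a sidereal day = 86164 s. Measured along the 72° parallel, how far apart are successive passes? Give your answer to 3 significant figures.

1050 km

Node shift per orbit = (7317.0/86164) × 360° = 30.57°.
Equatorial spacing = 30.57 × 111.2 km/° = 3399 km.
At 72° latitude, spacing = 3399 × cos(72°) = 1050 km.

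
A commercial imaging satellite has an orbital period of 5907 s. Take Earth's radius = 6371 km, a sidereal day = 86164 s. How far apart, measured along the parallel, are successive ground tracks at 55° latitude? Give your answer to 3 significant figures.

1570 km

Node shift per orbit = (5907.0/86164) × 360° = 24.68°.
Equatorial spacing = 24.68 × 111.2 km/° = 2744 km.
At 55° latitude, spacing = 2744 × cos(55°) = 1574 km.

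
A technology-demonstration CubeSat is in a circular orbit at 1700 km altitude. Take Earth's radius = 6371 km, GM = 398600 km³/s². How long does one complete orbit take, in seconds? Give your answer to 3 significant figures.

Semi-major axis a = 6371 + 1700 = 8071 km. Period T = 2π√(a³/μ) = 2π√(8071³/398600) = 7216.1 s = 120.27 min.

7220 seconds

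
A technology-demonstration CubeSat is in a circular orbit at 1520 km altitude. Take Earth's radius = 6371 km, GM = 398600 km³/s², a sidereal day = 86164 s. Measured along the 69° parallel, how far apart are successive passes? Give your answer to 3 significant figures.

1160 km

Semi-major axis a = 6371 + 1520 = 7891 km. Period T = 2π√(a³/μ) = 2π√(7891³/398600) = 6976.0 s = 116.27 min.
Node shift per orbit = (6976.0/86164) × 360° = 29.15°.
Equatorial spacing = 29.15 × 111.2 km/° = 3241 km.
At 69° latitude, spacing = 3241 × cos(69°) = 1161 km.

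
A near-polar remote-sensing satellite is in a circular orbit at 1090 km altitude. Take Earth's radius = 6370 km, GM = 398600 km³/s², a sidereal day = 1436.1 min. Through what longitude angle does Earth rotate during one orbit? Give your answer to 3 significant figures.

Semi-major axis a = 6370 + 1090 = 7460 km. Period T = 2π√(a³/μ) = 2π√(7460³/398600) = 6412.4 s = 106.87 min.
During one orbit Earth rotates (6412.4 / 86166) × 360° = 26.79°.

26.8°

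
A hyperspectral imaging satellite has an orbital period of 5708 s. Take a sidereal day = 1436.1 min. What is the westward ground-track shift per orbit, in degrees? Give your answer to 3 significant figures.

23.8°

During one orbit Earth rotates (5708.0 / 86166) × 360° = 23.85°.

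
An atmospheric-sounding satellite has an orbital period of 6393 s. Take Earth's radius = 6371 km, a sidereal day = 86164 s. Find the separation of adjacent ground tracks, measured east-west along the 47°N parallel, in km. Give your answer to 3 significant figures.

Node shift per orbit = (6393.0/86164) × 360° = 26.71°.
Equatorial spacing = 26.71 × 111.2 km/° = 2970 km.
At 47° latitude, spacing = 2970 × cos(47°) = 2026 km.

2030 km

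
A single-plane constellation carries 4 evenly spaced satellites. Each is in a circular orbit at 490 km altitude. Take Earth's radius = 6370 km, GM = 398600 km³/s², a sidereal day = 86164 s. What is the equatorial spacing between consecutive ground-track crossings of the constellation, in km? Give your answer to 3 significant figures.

657 km

Semi-major axis a = 6370 + 490 = 6860 km. Period T = 2π√(a³/μ) = 2π√(6860³/398600) = 5654.5 s = 94.24 min.
Single-satellite node shift = (5654.5/86164) × 360° = 23.63°.
With 4 satellites evenly phased, successive equator crossings are 23.63/4 = 5.906° apart.
That is 5.906 × 111.2 = 657 km at the equator.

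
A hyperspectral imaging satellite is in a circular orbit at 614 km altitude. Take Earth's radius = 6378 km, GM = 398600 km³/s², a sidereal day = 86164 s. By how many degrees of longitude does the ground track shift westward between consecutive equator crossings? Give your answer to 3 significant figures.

24.3°

Semi-major axis a = 6378 + 614 = 6992 km. Period T = 2π√(a³/μ) = 2π√(6992³/398600) = 5818.5 s = 96.98 min.
During one orbit Earth rotates (5818.5 / 86164) × 360° = 24.31°.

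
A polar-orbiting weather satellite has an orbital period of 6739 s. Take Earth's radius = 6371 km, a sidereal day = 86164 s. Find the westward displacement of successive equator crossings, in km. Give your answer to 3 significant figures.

During one orbit Earth rotates (6739.0 / 86164) × 360° = 28.16°.
At the equator that is 28.16° × (2π·6371/360) km/° = 28.16 × 111.2 = 3131 km.

3130 km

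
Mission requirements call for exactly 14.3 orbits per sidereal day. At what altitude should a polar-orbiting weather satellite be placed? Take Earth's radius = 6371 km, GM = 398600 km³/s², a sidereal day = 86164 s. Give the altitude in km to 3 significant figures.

Required period T = 86164 / 14.3 = 6025.5 s.
From T = 2π√(a³/μ): a = (μ T²/4π²)^(1/3) = (398600 × 6025.5² / 4π²)^(1/3) = 7157 km.
Altitude h = a − R = 7157 − 6371 = 786 km.

786 km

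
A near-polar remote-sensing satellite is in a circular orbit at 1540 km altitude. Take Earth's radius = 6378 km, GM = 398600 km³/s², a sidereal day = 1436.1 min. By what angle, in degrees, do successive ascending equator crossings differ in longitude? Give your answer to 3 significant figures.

Semi-major axis a = 6378 + 1540 = 7918 km. Period T = 2π√(a³/μ) = 2π√(7918³/398600) = 7011.9 s = 116.86 min.
During one orbit Earth rotates (7011.9 / 86166) × 360° = 29.30°.

29.3°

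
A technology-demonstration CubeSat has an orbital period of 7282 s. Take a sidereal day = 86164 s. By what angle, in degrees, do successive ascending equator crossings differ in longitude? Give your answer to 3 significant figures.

During one orbit Earth rotates (7282.0 / 86164) × 360° = 30.42°.

30.4°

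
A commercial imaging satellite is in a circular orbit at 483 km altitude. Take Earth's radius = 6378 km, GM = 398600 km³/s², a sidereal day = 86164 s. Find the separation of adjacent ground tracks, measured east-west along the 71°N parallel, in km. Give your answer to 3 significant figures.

Semi-major axis a = 6378 + 483 = 6861 km. Period T = 2π√(a³/μ) = 2π√(6861³/398600) = 5655.8 s = 94.26 min.
Node shift per orbit = (5655.8/86164) × 360° = 23.63°.
Equatorial spacing = 23.63 × 111.3 km/° = 2630 km.
At 71° latitude, spacing = 2630 × cos(71°) = 856 km.

856 km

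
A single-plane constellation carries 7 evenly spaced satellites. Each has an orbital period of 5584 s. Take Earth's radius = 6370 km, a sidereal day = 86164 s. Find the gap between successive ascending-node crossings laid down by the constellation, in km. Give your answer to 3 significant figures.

371 km

Single-satellite node shift = (5584.0/86164) × 360° = 23.33°.
With 7 satellites evenly phased, successive equator crossings are 23.33/7 = 3.333° apart.
That is 3.333 × 111.2 = 371 km at the equator.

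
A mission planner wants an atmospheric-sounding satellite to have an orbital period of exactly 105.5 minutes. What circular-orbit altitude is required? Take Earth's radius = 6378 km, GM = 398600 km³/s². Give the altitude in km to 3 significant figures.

T = 105.5 min = 6330.0 s.
From T = 2π√(a³/μ): a = (μ T²/4π²)^(1/3) = (398600 × 6330.0² / 4π²)^(1/3) = 7396 km.
Altitude h = a − R = 7396 − 6378 = 1018 km.

1020 km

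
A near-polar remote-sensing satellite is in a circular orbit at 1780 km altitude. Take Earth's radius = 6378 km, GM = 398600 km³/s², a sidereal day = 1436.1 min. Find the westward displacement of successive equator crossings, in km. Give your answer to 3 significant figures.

3410 km

Semi-major axis a = 6378 + 1780 = 8158 km. Period T = 2π√(a³/μ) = 2π√(8158³/398600) = 7333.1 s = 122.22 min.
During one orbit Earth rotates (7333.1 / 86166) × 360° = 30.64°.
At the equator that is 30.64° × (2π·6378/360) km/° = 30.64 × 111.3 = 3410 km.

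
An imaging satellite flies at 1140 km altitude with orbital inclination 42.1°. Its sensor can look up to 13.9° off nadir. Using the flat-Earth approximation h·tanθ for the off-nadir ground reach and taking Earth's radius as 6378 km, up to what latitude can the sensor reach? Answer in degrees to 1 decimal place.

44.6°

For a prograde orbit the ground track reaches latitude ±i = ±42.1°.
Sensor half-swath on the ground ≈ 1140·tan(13.9°) = 282 km = 2.53° of latitude.
Maximum observable latitude ≈ 42.1 + 2.53 = 44.6°.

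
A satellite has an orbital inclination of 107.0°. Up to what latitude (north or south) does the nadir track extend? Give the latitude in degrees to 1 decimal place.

73.0°

Retrograde orbit: the ground track reaches ±(180° − i) = ±(180 − 107.0) = ±73.0°.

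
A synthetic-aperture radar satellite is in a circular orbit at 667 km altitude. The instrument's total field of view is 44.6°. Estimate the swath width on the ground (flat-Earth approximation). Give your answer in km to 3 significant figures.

547 km

Half-angle = 44.6°/2 = 22.3°.
Swath width ≈ 2h·tan(θ/2) = 2 × 667 × tan(22.3°) = 547.1 km.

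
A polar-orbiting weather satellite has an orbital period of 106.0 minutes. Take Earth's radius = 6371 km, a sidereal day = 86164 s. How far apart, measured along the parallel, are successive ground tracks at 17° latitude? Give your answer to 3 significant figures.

T = 106.0 min = 6360.0 s.
Node shift per orbit = (6360.0/86164) × 360° = 26.57°.
Equatorial spacing = 26.57 × 111.2 km/° = 2955 km.
At 17° latitude, spacing = 2955 × cos(17°) = 2826 km.

2830 km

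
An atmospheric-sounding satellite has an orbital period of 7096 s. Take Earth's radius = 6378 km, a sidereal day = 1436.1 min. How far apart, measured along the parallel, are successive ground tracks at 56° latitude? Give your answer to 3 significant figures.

1850 km

Node shift per orbit = (7096.0/86166) × 360° = 29.65°.
Equatorial spacing = 29.65 × 111.3 km/° = 3300 km.
At 56° latitude, spacing = 3300 × cos(56°) = 1845 km.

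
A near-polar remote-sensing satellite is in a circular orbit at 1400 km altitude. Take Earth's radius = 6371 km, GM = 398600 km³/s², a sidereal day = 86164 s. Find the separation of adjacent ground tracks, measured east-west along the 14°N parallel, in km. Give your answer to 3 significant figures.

Semi-major axis a = 6371 + 1400 = 7771 km. Period T = 2π√(a³/μ) = 2π√(7771³/398600) = 6817.5 s = 113.63 min.
Node shift per orbit = (6817.5/86164) × 360° = 28.48°.
Equatorial spacing = 28.48 × 111.2 km/° = 3167 km.
At 14° latitude, spacing = 3167 × cos(14°) = 3073 km.

3070 km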